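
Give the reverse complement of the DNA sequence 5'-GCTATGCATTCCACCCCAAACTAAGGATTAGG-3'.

Complement each base (A↔T, G↔C): CGATACGTAAGGTGGGGTTTGATTCCTAATCC. Then reverse.

5'-CCTAATCCTTAGTTTGGGGTGGAATGCATAGC-3'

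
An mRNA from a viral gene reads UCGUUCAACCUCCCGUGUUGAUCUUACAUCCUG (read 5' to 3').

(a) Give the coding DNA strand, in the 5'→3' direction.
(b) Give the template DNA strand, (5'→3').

(a) 5′-TCGTTCAACCTCCCGTGTTGATCTTACATCCTG-3′
(b) 5′-CAGGATGTAAGATCAACACGGGAGGTTGAACGA-3′

(a) The coding strand matches the mRNA with U→T.
(b) The template strand is the reverse complement of the coding strand.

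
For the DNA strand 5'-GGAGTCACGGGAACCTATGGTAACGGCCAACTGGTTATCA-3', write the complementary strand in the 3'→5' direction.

3'-CCTCAGTGCCCTTGGATACCATTGCCGGTTGACCAATAGT-5'

Base-pairing A↔T, G↔C gives the complement. The complementary strand is antiparallel, so paired with a 5'→3' strand it runs 3'→5'.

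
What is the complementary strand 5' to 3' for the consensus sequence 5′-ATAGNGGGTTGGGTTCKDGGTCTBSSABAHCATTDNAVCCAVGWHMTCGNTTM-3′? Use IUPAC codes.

5'-KAANCGAKDWCBTGGBTNHAATGDTVTSSVAGACCHMGAACCCAACCCNCTAT-3'

Standard pairs A↔T, G↔C; ambiguity codes pair M↔K, W↔W, S↔S, B↔V, D↔H, N↔N. Complement (TATCNCCCAACCCAAGMHCCAGAVSSTVTDGTAAHNTBGGTBCWDKAGCNAAK), then reverse for 5'→3'.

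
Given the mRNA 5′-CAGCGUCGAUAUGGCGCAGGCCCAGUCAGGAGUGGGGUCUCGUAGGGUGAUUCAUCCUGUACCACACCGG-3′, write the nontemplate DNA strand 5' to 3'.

5′-CAGCGTCGATATGGCGCAGGCCCAGTCAGGAGTGGGGTCTCGTAGGGTGATTCATCCTGTACCACACCGG-3′

The coding DNA strand has the same 5'→3' sequence as the mRNA with U replaced by T.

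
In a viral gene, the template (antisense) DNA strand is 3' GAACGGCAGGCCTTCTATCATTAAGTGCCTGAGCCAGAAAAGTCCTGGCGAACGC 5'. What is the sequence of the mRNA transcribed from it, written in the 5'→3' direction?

Reading the template 3'→5' as shown, RNA polymerase pairs each base (A→U, T→A, G↔C) to build mRNA 5'→3' directly.

5'-CUUGCCGUCCGGAAGAUAGUAAUUCACGGACUCGGUCUUUUCAGGACCGCUUGCG-3'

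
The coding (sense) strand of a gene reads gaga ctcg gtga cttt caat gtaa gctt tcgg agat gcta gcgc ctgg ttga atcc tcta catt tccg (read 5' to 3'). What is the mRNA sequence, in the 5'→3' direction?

mRNA has the coding-strand sequence with U in place of T.

5'-GAGACUCGGUGACUUUCAAUGUAAGCUUUCGGAGAUGCUAGCGCCUGGUUGAAUCCUCUACAUUUCCG-3'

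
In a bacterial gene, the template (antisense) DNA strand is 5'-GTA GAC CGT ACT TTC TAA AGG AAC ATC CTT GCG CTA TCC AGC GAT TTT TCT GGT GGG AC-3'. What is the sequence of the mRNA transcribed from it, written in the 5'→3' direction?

RNA polymerase reads the template 3'→5' and synthesizes mRNA 5'→3' by base-pairing (A→U, T→A, G↔C). The complement of the template is CATCTGGCATGAAAGATTTCCTTGTAGGAACGCGATAGGTCGCTAAAAAGACCACCCTG; antiparallel, so 5'→3' the coding strand is GTCCCACCAGAAAAATCGCTGGATAGCGCAAGGATGTTCCTTTAGAAAGTACGGTCTAC. Replace T with U for the mRNA.

5'-GUCCCACCAGAAAAAUCGCUGGAUAGCGCAAGGAUGUUCCUUUAGAAAGUACGGUCUAC-3'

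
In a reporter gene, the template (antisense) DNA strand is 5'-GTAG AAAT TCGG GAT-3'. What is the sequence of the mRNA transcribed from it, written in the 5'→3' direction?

The mRNA has the sequence of the coding strand (reverse complement of the template) with T→U. Reverse complement of GTAGAAATTCGGGAT is ATCCCGAATTTCTAC; then T→U.

5'-AUCCCGAAUUUCUAC-3'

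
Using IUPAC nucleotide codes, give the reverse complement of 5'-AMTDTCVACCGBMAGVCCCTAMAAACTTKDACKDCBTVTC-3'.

Standard pairs A↔T, G↔C; ambiguity codes pair M↔K, B↔V, D↔H. Complement (TKAHAGBTGGCVKTCBGGGATKTTTGAAMHTGMHGVABAG), then reverse for 5'→3'.

5'-GABAVGHMGTHMAAGTTTKTAGGGBCTKVCGGTBGAHAKT-3'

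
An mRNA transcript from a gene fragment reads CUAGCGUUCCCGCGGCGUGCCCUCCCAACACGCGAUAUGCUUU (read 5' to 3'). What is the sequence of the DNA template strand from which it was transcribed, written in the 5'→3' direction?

Replace U with T to get the coding DNA strand: CTAGCGTTCCCGCGGCGTGCCCTCCCAACACGCGATATGCTTT. The template strand is its reverse complement (complement GATCGCAAGGGCGCCGCACGGGAGGGTTGTGCGCTATACGAAA, then reverse).

5'-AAAGCATATCGCGTGTTGGGAGGGCACGCCGCGGGAACGCTAG-3'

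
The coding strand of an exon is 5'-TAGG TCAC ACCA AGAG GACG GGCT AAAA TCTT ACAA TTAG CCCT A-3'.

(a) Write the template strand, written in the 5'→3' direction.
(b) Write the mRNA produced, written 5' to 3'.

(a) 5'-TAGGGCTAATTGTAAGATTTTAGCCCGTCCTCTTGGTGTGACCTA-3'
(b) 5'-UAGGUCACACCAAGAGGACGGGCUAAAAUCUUACAAUUAGCCCUA-3'

(a) The template strand is the reverse complement of the coding strand: complement ATCCAGTGTGGTTCTCCTGCCCGATTTTAGAATGTTAATCGGGAT, then reverse.
(b) mRNA matches the coding strand with T→U.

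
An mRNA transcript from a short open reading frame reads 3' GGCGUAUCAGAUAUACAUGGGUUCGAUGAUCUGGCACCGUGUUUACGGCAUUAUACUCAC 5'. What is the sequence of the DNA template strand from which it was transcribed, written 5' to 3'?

5'-CCGCATAGTCTATATGTACCCAAGCTACTAGACCGTGGCACAAATGCCGTAATATGAGTG-3'

Written 5'→3' the mRNA is CACUCAUAUUACGGCAUUUGUGCCACGGUCUAGUAGCUUGGGUACAUAUAGACUAUGCGG, so the coding DNA strand is CACTCATATTACGGCATTTGTGCCACGGTCTAGTAGCTTGGGTACATATAGACTATGCGG. The template is its reverse complement.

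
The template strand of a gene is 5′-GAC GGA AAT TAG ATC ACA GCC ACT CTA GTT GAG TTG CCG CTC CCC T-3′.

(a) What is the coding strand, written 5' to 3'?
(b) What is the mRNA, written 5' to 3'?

(a) The coding strand is the reverse complement of the template: complement CTGCCTTTAATCTAGTGTCGGTGAGATCAACTCAACGGCGAGGGGA, then reverse.
(b) mRNA has the coding-strand sequence with T→U.

(a) 5'-AGGGGAGCGGCAACTCAACTAGAGTGGCTGTGATCTAATTTCCGTC-3'
(b) 5'-AGGGGAGCGGCAACUCAACUAGAGUGGCUGUGAUCUAAUUUCCGUC-3'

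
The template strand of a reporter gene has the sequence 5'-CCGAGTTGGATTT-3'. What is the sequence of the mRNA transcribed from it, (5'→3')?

RNA polymerase reads the template 3'→5' and synthesizes mRNA 5'→3' by base-pairing (A→U, T→A, G↔C). The complement of the template is GGCTCAACCTAAA; antiparallel, so 5'→3' the coding strand is AAATCCAACTCGG. Replace T with U for the mRNA.

5'-AAAUCCAACUCGG-3'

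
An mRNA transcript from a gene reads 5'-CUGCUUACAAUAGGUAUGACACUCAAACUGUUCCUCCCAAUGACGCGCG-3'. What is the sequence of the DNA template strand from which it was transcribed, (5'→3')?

5'-CGCGCGTCATTGGGAGGAACAGTTTGAGTGTCATACCTATTGTAAGCAG-3'

Replace U with T to get the coding DNA strand: CTGCTTACAATAGGTATGACACTCAAACTGTTCCTCCCAATGACGCGCG. The template strand is its reverse complement (complement GACGAATGTTATCCATACTGTGAGTTTGACAAGGAGGGTTACTGCGCGC, then reverse).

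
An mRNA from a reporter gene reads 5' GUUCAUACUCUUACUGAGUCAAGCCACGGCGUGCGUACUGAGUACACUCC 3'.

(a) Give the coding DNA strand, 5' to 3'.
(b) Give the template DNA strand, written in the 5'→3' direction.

(a) The coding strand matches the mRNA with U→T.
(b) The template strand is the reverse complement of the coding strand.

(a) 5′-GTTCATACTCTTACTGAGTCAAGCCACGGCGTGCGTACTGAGTACACTCC-3′
(b) 5'-GGAGTGTACTCAGTACGCACGCCGTGGCTTGACTCAGTAAGAGTATGAAC-3'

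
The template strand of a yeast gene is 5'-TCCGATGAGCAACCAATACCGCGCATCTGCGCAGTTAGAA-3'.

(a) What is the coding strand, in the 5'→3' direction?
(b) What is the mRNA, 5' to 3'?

(a) The coding strand is the reverse complement of the template: complement AGGCTACTCGTTGGTTATGGCGCGTAGACGCGTCAATCTT, then reverse.
(b) mRNA has the coding-strand sequence with T→U.

(a) 5'-TTCTAACTGCGCAGATGCGCGGTATTGGTTGCTCATCGGA-3'
(b) 5'-UUCUAACUGCGCAGAUGCGCGGUAUUGGUUGCUCAUCGGA-3'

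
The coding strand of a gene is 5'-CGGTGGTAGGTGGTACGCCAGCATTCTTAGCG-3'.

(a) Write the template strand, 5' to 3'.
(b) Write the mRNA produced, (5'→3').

(a) 5'-CGCTAAGAATGCTGGCGTACCACCTACCACCG-3'
(b) 5'-CGGUGGUAGGUGGUACGCCAGCAUUCUUAGCG-3'

(a) The template strand is the reverse complement of the coding strand: complement GCCACCATCCACCATGCGGTCGTAAGAATCGC, then reverse.
(b) mRNA matches the coding strand with T→U.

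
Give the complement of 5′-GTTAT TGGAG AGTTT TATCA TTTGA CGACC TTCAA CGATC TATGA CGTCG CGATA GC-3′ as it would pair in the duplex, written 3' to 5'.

3'-CAATAACCTCTCAAAATAGTAAACTGCTGGAAGTTGCTAGATACTGCAGCGCTATCG-5'

Base-pairing A↔T, G↔C gives the complement. The complementary strand is antiparallel, so paired with a 5'→3' strand it runs 3'→5'.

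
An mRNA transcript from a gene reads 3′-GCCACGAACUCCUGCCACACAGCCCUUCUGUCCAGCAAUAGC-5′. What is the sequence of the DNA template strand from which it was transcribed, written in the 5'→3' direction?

Written 5'→3' the mRNA is CGAUAACGACCUGUCUUCCCGACACACCGUCCUCAAGCACCG, so the coding DNA strand is CGATAACGACCTGTCTTCCCGACACACCGTCCTCAAGCACCG. The template is its reverse complement.

5'-CGGTGCTTGAGGACGGTGTGTCGGGAAGACAGGTCGTTATCG-3'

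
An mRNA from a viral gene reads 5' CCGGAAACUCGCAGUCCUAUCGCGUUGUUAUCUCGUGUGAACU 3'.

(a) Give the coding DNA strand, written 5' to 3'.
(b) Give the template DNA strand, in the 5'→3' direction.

(a) 5′-CCGGAAACTCGCAGTCCTATCGCGTTGTTATCTCGTGTGAACT-3′
(b) 5′-AGTTCACACGAGATAACAACGCGATAGGACTGCGAGTTTCCGG-3′

(a) The coding strand matches the mRNA with U→T.
(b) The template strand is the reverse complement of the coding strand.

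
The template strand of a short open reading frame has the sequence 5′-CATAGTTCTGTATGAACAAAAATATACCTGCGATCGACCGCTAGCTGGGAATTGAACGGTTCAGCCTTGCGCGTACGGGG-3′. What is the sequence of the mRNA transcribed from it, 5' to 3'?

5'-CCCCGUACGCGCAAGGCUGAACCGUUCAAUUCCCAGCUAGCGGUCGAUCGCAGGUAUAUUUUUGUUCAUACAGAACUAUG-3'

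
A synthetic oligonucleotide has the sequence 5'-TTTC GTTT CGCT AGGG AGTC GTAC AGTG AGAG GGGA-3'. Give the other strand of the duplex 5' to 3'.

5'-TCCCCTCTCACTGTACGACTCCCTAGCGAAACGAAA-3'

The complement of TTTCGTTTCGCTAGGGAGTCGTACAGTGAGAGGGGA is AAAGCAAAGCGATCCCTCAGCATGTCACTCTCCCCT (A↔T, G↔C). DNA strands are antiparallel, so the complementary strand runs 3'→5'; reversing gives the 5'→3' form.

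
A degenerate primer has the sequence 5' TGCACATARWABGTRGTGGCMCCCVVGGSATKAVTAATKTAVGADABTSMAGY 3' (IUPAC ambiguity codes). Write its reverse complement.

5'-RCTKSAVTHTCBTAMATTABTMATSCCBBGGGKGCCACYACVTWYTATGTGCA-3'

Standard pairs A↔T, G↔C; ambiguity codes pair R↔Y, M↔K, W↔W, S↔S, B↔V, D↔H. Complement (ACGTGTATYWTVCAYCACCGKGGGBBCCSTAMTBATTAMATBCTHTVASKTCR), then reverse for 5'→3'.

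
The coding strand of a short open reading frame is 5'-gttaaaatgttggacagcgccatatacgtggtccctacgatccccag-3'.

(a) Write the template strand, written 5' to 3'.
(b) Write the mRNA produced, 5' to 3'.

(a) 5'-CTGGGGATCGTAGGGACCACGTATATGGCGCTGTCCAACATTTTAAC-3'
(b) 5'-GUUAAAAUGUUGGACAGCGCCAUAUACGUGGUCCCUACGAUCCCCAG-3'

(a) The template strand is the reverse complement of the coding strand: complement CAATTTTACAACCTGTCGCGGTATATGCACCAGGGATGCTAGGGGTC, then reverse.
(b) mRNA matches the coding strand with T→U.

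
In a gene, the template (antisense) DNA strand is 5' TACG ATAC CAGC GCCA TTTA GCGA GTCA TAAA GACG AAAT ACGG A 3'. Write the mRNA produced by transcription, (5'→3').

5'-UCCGUAUUUCGUCUUUAUGACUCGCUAAAUGGCGCUGGUAUCGUA-3'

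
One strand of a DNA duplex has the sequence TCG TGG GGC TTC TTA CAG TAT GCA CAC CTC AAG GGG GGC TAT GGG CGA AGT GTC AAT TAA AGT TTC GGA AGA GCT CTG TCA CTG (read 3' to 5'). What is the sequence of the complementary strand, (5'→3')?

The strand is given 3'→5', so its complement runs 5'→3' in the same left-to-right order: pair each base A↔T, G↔C.

5'-AGCACCCCGAAGAATGTCATACGTGTGGAGTTCCCCCCGATACCCGCTTCACAGTTAATTTCAAAGCCTTCTCGAGACAGTGAC-3'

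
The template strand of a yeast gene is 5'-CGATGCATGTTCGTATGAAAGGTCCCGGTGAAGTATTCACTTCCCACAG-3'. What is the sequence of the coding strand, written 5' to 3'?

The coding strand is complementary and antiparallel to the template: take the complement (A↔T, G↔C) and reverse.

5'-CTGTGGGAAGTGAATACTTCACCGGGACCTTTCATACGAACATGCATCG-3'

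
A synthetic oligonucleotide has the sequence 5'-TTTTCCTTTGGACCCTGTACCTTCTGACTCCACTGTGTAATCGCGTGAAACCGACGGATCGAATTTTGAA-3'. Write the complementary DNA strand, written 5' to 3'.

Pairing A↔T and G↔C gives AAAAGGAAACCTGGGACATGGAAGACTGAGGTGACACATTAGCGCACTTTGGCTGCCTAGCTTAAAACTT, running 3'→5'. Reverse for the 5'→3' convention.

5′-TTCAAAATTCGATCCGTCGGTTTCACGCGATTACACAGTGGAGTCAGAAGGTACAGGGTCCAAAGGAAAA-3′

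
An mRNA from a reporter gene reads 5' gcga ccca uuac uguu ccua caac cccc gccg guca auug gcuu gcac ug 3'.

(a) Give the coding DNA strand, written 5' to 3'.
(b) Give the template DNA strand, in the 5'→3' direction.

(a) The coding strand matches the mRNA with U→T.
(b) The template strand is the reverse complement of the coding strand.

(a) 5'-GCGACCCATTACTGTTCCTACAACCCCCGCCGGTCAATTGGCTTGCACTG-3'
(b) 5′-CAGTGCAAGCCAATTGACCGGCGGGGGTTGTAGGAACAGTAATGGGTCGC-3′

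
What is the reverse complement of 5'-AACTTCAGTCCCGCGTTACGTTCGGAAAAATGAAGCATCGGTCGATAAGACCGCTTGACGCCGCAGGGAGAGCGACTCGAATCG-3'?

Reading the sequence 3'→5' and pairing each base (A↔T, G↔C) gives the reverse complement directly.

5'-CGATTCGAGTCGCTCTCCCTGCGGCGTCAAGCGGTCTTATCGACCGATGCTTCATTTTTCCGAACGTAACGCGGGACTGAAGTT-3'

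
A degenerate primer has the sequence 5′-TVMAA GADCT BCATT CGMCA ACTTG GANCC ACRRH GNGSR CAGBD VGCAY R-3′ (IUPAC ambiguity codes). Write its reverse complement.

Standard pairs A↔T, G↔C; ambiguity codes pair R↔Y, M↔K, S↔S, B↔V, D↔H, N↔N. Complement (ABKTTCTHGAVGTAAGCKGTTGAACCTNGGTGYYDCNCSYGTCVHBCGTRY), then reverse for 5'→3'.

5'-YRTGCBHVCTGYSCNCDYYGTGGNTCCAAGTTGKCGAATGVAGHTCTTKBA-3'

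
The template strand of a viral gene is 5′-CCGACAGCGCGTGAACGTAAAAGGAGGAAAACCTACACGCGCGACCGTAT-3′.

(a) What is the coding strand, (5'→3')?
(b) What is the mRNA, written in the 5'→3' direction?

(a) The coding strand is the reverse complement of the template: complement GGCTGTCGCGCACTTGCATTTTCCTCCTTTTGGATGTGCGCGCTGGCATA, then reverse.
(b) mRNA has the coding-strand sequence with T→U.

(a) 5'-ATACGGTCGCGCGTGTAGGTTTTCCTCCTTTTACGTTCACGCGCTGTCGG-3'
(b) 5'-AUACGGUCGCGCGUGUAGGUUUUCCUCCUUUUACGUUCACGCGCUGUCGG-3'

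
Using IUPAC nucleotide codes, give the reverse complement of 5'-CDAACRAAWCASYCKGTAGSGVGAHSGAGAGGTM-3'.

Standard pairs A↔T, G↔C; ambiguity codes pair R↔Y, M↔K, W↔W, S↔S, D↔H, V↔B. Complement (GHTTGYTTWGTSRGMCATCSCBCTDSCTCTCCAK), then reverse for 5'→3'.

5'-KACCTCTCSDTCBCSCTACMGRSTGWTTYGTTHG-3'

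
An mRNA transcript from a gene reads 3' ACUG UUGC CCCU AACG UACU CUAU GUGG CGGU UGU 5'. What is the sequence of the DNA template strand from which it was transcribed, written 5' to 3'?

5'-TGACAACGGGGATTGCATGAGATACACCGCCAACA-3'

Written 5'→3' the mRNA is UGUUGGCGGUGUAUCUCAUGCAAUCCCCGUUGUCA, so the coding DNA strand is TGTTGGCGGTGTATCTCATGCAATCCCCGTTGTCA. The template is its reverse complement.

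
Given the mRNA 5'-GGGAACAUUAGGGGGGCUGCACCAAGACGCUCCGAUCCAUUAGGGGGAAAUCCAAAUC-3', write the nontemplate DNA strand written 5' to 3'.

5'-GGGAACATTAGGGGGGCTGCACCAAGACGCTCCGATCCATTAGGGGGAAATCCAAATC-3'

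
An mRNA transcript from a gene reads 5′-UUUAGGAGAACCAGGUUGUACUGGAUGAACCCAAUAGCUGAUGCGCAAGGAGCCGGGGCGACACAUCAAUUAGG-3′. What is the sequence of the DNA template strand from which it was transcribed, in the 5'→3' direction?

Replace U with T to get the coding DNA strand: TTTAGGAGAACCAGGTTGTACTGGATGAACCCAATAGCTGATGCGCAAGGAGCCGGGGCGACACATCAATTAGG. The template strand is its reverse complement (complement AAATCCTCTTGGTCCAACATGACCTACTTGGGTTATCGACTACGCGTTCCTCGGCCCCGCTGTGTAGTTAATCC, then reverse).

5'-CCTAATTGATGTGTCGCCCCGGCTCCTTGCGCATCAGCTATTGGGTTCATCCAGTACAACCTGGTTCTCCTAAA-3'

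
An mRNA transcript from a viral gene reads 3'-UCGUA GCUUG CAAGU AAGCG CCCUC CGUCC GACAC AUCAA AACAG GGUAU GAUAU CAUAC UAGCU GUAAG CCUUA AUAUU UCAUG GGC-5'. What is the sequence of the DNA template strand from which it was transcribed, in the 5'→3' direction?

5'-AGCATCGAACGTTCATTCGCGGGAGGCAGGCTGTGTAGTTTTGTCCCATACTATAGTATGATCGACATTCGGAATTATAAAGTACCCG-3'

Written 5'→3' the mRNA is CGGGUACUUUAUAAUUCCGAAUGUCGAUCAUACUAUAGUAUGGGACAAAACUACACAGCCUGCCUCCCGCGAAUGAACGUUCGAUGCU, so the coding DNA strand is CGGGTACTTTATAATTCCGAATGTCGATCATACTATAGTATGGGACAAAACTACACAGCCTGCCTCCCGCGAATGAACGTTCGATGCT. The template is its reverse complement.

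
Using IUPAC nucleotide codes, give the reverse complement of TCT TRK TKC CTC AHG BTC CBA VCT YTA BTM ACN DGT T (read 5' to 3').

Standard pairs A↔T, G↔C; ambiguity codes pair R↔Y, M↔K, B↔V, D↔H, N↔N. Complement (AGAAYMAMGGAGTDCVAGGVTBGARATVAKTGNHCAA), then reverse for 5'→3'.

5'-AACHNGTKAVTARAGBTVGGAVCDTGAGGMAMYAAGA-3'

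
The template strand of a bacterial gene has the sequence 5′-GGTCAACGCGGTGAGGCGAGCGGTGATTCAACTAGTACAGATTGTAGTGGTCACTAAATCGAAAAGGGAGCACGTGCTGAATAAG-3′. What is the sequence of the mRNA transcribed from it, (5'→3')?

The mRNA has the sequence of the coding strand (reverse complement of the template) with T→U. Reverse complement of GGTCAACGCGGTGAGGCGAGCGGTGATTCAACTAGTACAGATTGTAGTGGTCACTAAATCGAAAAGGGAGCACGTGCTGAATAAG is CTTATTCAGCACGTGCTCCCTTTTCGATTTAGTGACCACTACAATCTGTACTAGTTGAATCACCGCTCGCCTCACCGCGTTGACC; then T→U.

5'-CUUAUUCAGCACGUGCUCCCUUUUCGAUUUAGUGACCACUACAAUCUGUACUAGUUGAAUCACCGCUCGCCUCACCGCGUUGACC-3'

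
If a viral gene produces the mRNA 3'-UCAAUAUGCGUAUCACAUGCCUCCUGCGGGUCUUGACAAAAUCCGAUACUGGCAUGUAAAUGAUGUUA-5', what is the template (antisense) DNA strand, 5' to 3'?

Written 5'→3' the mRNA is AUUGUAGUAAAUGUACGGUCAUAGCCUAAAACAGUUCUGGGCGUCCUCCGUACACUAUGCGUAUAACU, so the coding DNA strand is ATTGTAGTAAATGTACGGTCATAGCCTAAAACAGTTCTGGGCGTCCTCCGTACACTATGCGTATAACT. The template is its reverse complement.

5'-AGTTATACGCATAGTGTACGGAGGACGCCCAGAACTGTTTTAGGCTATGACCGTACATTTACTACAAT-3'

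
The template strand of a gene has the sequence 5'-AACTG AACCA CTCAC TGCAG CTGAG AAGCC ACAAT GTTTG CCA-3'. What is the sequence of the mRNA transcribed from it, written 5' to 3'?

RNA polymerase reads the template 3'→5' and synthesizes mRNA 5'→3' by base-pairing (A→U, T→A, G↔C). The complement of the template is TTGACTTGGTGAGTGACGTCGACTCTTCGGTGTTACAAACGGT; antiparallel, so 5'→3' the coding strand is TGGCAAACATTGTGGCTTCTCAGCTGCAGTGAGTGGTTCAGTT. Replace T with U for the mRNA.

5'-UGGCAAACAUUGUGGCUUCUCAGCUGCAGUGAGUGGUUCAGUU-3'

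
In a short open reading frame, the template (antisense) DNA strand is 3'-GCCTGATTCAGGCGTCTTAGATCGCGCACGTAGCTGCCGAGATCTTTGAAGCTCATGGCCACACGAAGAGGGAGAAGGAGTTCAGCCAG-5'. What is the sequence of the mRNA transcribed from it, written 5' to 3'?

Reading the template 3'→5' as shown, RNA polymerase pairs each base (A→U, T→A, G↔C) to build mRNA 5'→3' directly.

5'-CGGACUAAGUCCGCAGAAUCUAGCGCGUGCAUCGACGGCUCUAGAAACUUCGAGUACCGGUGUGCUUCUCCCUCUUCCUCAAGUCGGUC-3'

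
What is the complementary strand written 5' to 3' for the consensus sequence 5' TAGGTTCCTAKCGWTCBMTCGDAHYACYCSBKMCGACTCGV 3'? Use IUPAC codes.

Standard pairs A↔T, G↔C; ambiguity codes pair Y↔R, M↔K, W↔W, S↔S, B↔V, D↔H. Complement (ATCCAAGGATMGCWAGVKAGCHTDRTGRGSVMKGCTGAGCB), then reverse for 5'→3'.

5'-BCGAGTCGKMVSGRGTRDTHCGAKVGAWCGMTAGGAACCTA-3'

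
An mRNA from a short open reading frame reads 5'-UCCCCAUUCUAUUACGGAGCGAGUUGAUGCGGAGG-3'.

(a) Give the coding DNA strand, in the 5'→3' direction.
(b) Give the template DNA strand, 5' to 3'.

(a) 5'-TCCCCATTCTATTACGGAGCGAGTTGATGCGGAGG-3'
(b) 5'-CCTCCGCATCAACTCGCTCCGTAATAGAATGGGGA-3'

(a) The coding strand matches the mRNA with U→T.
(b) The template strand is the reverse complement of the coding strand.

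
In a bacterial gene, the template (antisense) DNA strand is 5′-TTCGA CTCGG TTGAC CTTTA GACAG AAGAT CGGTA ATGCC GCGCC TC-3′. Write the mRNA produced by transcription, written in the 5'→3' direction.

The mRNA has the sequence of the coding strand (reverse complement of the template) with T→U. Reverse complement of TTCGACTCGGTTGACCTTTAGACAGAAGATCGGTAATGCCGCGCCTC is GAGGCGCGGCATTACCGATCTTCTGTCTAAAGGTCAACCGAGTCGAA; then T→U.

5'-GAGGCGCGGCAUUACCGAUCUUCUGUCUAAAGGUCAACCGAGUCGAA-3'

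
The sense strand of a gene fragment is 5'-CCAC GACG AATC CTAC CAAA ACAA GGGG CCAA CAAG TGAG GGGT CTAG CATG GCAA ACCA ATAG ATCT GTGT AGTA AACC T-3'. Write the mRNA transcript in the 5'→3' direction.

The mRNA is synthesized from the template strand, so it matches the coding strand with T replaced by U.

5′-CCACGACGAAUCCUACCAAAACAAGGGGCCAACAAGUGAGGGGUCUAGCAUGGCAAACCAAUAGAUCUGUGUAGUAAACCU-3′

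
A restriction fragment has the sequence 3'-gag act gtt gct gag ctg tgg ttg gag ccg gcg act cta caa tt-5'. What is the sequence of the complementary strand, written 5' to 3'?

The strand is given 3'→5', so its complement runs 5'→3' in the same left-to-right order: pair each base A↔T, G↔C.

5′-CTCTGACAACGACTCGACACCAACCTCGGCCGCTGAGATGTTAA-3′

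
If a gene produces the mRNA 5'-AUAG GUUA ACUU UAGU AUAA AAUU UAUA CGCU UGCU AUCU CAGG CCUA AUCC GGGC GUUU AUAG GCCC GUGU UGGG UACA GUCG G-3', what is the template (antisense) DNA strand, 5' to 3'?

Replace U with T to get the coding DNA strand: ATAGGTTAACTTTAGTATAAAATTTATACGCTTGCTATCTCAGGCCTAATCCGGGCGTTTATAGGCCCGTGTTGGGTACAGTCGG. The template strand is its reverse complement (complement TATCCAATTGAAATCATATTTTAAATATGCGAACGATAGAGTCCGGATTAGGCCCGCAAATATCCGGGCACAACCCATGTCAGCC, then reverse).

5'-CCGACTGTACCCAACACGGGCCTATAAACGCCCGGATTAGGCCTGAGATAGCAAGCGTATAAATTTTATACTAAAGTTAACCTAT-3'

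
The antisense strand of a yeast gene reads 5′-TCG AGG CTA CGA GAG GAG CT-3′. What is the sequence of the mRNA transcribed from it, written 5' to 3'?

5'-AGCUCCUCUCGUAGCCUCGA-3'

The mRNA has the sequence of the coding strand (reverse complement of the template) with T→U. Reverse complement of TCGAGGCTACGAGAGGAGCT is AGCTCCTCTCGTAGCCTCGA; then T→U.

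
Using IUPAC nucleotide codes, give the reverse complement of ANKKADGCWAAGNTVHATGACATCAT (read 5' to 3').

Standard pairs A↔T, G↔C; ambiguity codes pair K↔M, W↔W, D↔H, V↔B, N↔N. Complement (TNMMTHCGWTTCNABDTACTGTAGTA), then reverse for 5'→3'.

5'-ATGATGTCATDBANCTTWGCHTMMNT-3'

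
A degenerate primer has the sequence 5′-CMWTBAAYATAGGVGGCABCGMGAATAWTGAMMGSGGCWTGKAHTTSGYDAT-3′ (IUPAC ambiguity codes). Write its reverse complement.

Standard pairs A↔T, G↔C; ambiguity codes pair Y↔R, M↔K, W↔W, S↔S, B↔V, D↔H. Complement (GKWAVTTRTATCCBCCGTVGCKCTTATWACTKKCSCCGWACMTDAASCRHTA), then reverse for 5'→3'.

5'-ATHRCSAADTMCAWGCCSCKKTCAWTATTCKCGVTGCCBCCTATRTTVAWKG-3'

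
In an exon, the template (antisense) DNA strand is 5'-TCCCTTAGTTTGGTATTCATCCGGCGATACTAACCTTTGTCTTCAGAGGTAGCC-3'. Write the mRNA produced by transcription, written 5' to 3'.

The mRNA has the sequence of the coding strand (reverse complement of the template) with T→U. Reverse complement of TCCCTTAGTTTGGTATTCATCCGGCGATACTAACCTTTGTCTTCAGAGGTAGCC is GGCTACCTCTGAAGACAAAGGTTAGTATCGCCGGATGAATACCAAACTAAGGGA; then T→U.

5'-GGCUACCUCUGAAGACAAAGGUUAGUAUCGCCGGAUGAAUACCAAACUAAGGGA-3'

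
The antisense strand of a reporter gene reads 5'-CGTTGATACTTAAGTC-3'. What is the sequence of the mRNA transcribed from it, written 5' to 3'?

5'-GACUUAAGUAUCAACG-3'

RNA polymerase reads the template 3'→5' and synthesizes mRNA 5'→3' by base-pairing (A→U, T→A, G↔C). The complement of the template is GCAACTATGAATTCAG; antiparallel, so 5'→3' the coding strand is GACTTAAGTATCAACG. Replace T with U for the mRNA.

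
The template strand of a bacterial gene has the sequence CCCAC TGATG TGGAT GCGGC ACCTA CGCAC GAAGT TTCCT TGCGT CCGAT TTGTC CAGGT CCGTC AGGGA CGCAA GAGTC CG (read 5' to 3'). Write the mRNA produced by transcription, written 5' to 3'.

The mRNA has the sequence of the coding strand (reverse complement of the template) with T→U. Reverse complement of CCCACTGATGTGGATGCGGCACCTACGCACGAAGTTTCCTTGCGTCCGATTTGTCCAGGTCCGTCAGGGACGCAAGAGTCCG is CGGACTCTTGCGTCCCTGACGGACCTGGACAAATCGGACGCAAGGAAACTTCGTGCGTAGGTGCCGCATCCACATCAGTGGG; then T→U.

5'-CGGACUCUUGCGUCCCUGACGGACCUGGACAAAUCGGACGCAAGGAAACUUCGUGCGUAGGUGCCGCAUCCACAUCAGUGGG-3'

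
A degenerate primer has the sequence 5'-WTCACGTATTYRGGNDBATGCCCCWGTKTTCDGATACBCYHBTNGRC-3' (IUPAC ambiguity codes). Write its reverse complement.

5'-GYCNAVDRGVGTATCHGAAMACWGGGGCATVHNCCYRAATACGTGAW-3'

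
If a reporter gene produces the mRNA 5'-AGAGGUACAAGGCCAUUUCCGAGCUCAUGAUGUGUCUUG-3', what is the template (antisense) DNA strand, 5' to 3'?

5'-CAAGACACATCATGAGCTCGGAAATGGCCTTGTACCTCT-3'

Replace U with T to get the coding DNA strand: AGAGGTACAAGGCCATTTCCGAGCTCATGATGTGTCTTG. The template strand is its reverse complement (complement TCTCCATGTTCCGGTAAAGGCTCGAGTACTACACAGAAC, then reverse).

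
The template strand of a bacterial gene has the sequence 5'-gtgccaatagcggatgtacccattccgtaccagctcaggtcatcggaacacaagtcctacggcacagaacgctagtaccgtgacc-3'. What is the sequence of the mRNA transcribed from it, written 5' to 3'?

5'-GGUCACGGUACUAGCGUUCUGUGCCGUAGGACUUGUGUUCCGAUGACCUGAGCUGGUACGGAAUGGGUACAUCCGCUAUUGGCAC-3'

RNA polymerase reads the template 3'→5' and synthesizes mRNA 5'→3' by base-pairing (A→U, T→A, G↔C). The complement of the template is CACGGTTATCGCCTACATGGGTAAGGCATGGTCGAGTCCAGTAGCCTTGTGTTCAGGATGCCGTGTCTTGCGATCATGGCACTGG; antiparallel, so 5'→3' the coding strand is GGTCACGGTACTAGCGTTCTGTGCCGTAGGACTTGTGTTCCGATGACCTGAGCTGGTACGGAATGGGTACATCCGCTATTGGCAC. Replace T with U for the mRNA.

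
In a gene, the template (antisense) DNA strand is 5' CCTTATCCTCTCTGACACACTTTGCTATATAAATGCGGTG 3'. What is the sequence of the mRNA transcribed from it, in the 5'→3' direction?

5'-CACCGCAUUUAUAUAGCAAAGUGUGUCAGAGAGGAUAAGG-3'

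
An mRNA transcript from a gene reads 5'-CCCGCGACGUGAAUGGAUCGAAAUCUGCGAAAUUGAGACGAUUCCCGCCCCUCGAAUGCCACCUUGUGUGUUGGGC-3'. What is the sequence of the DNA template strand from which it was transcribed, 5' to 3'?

Replace U with T to get the coding DNA strand: CCCGCGACGTGAATGGATCGAAATCTGCGAAATTGAGACGATTCCCGCCCCTCGAATGCCACCTTGTGTGTTGGGC. The template strand is its reverse complement (complement GGGCGCTGCACTTACCTAGCTTTAGACGCTTTAACTCTGCTAAGGGCGGGGAGCTTACGGTGGAACACACAACCCG, then reverse).

5'-GCCCAACACACAAGGTGGCATTCGAGGGGCGGGAATCGTCTCAATTTCGCAGATTTCGATCCATTCACGTCGCGGG-3'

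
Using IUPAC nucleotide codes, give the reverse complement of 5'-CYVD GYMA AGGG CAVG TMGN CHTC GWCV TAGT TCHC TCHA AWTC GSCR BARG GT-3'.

5'-ACCYTVYGSCGAWTTDGAGDGAACTABGWCGADGNCKACBTGCCCTTKRCHBRG-3'

Standard pairs A↔T, G↔C; ambiguity codes pair R↔Y, M↔K, W↔W, S↔S, B↔V, D↔H, N↔N. Complement (GRBHCRKTTCCCGTBCAKCNGDAGCWGBATCAAGDGAGDTTWAGCSGYVTYCCA), then reverse for 5'→3'.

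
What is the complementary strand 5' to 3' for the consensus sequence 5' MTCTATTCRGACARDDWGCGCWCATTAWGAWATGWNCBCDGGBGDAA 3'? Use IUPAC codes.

5'-TTHCVCCHGVGNWCATWTCWTAATGWGCGCWHHYTGTCYGAATAGAK-3'

Standard pairs A↔T, G↔C; ambiguity codes pair R↔Y, M↔K, W↔W, B↔V, D↔H, N↔N. Complement (KAGATAAGYCTGTYHHWCGCGWGTAATWCTWTACWNGVGHCCVCHTT), then reverse for 5'→3'.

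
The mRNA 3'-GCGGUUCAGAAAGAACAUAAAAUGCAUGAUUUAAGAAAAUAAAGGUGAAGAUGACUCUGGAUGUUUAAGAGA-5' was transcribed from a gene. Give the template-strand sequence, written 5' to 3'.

5'-CGCCAAGTCTTTCTTGTATTTTACGTACTAAATTCTTTTATTTCCACTTCTACTGAGACCTACAAATTCTCT-3'

Written 5'→3' the mRNA is AGAGAAUUUGUAGGUCUCAGUAGAAGUGGAAAUAAAAGAAUUUAGUACGUAAAAUACAAGAAAGACUUGGCG, so the coding DNA strand is AGAGAATTTGTAGGTCTCAGTAGAAGTGGAAATAAAAGAATTTAGTACGTAAAATACAAGAAAGACTTGGCG. The template is its reverse complement.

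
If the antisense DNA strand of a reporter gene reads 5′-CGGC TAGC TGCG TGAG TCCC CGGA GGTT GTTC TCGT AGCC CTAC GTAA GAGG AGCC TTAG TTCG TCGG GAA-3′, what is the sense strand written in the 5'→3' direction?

The coding strand is complementary and antiparallel to the template: take the complement (A↔T, G↔C) and reverse.

5'-TTCCCGACGAACTAAGGCTCCTCTTACGTAGGGCTACGAGAACAACCTCCGGGGACTCACGCAGCTAGCCG-3'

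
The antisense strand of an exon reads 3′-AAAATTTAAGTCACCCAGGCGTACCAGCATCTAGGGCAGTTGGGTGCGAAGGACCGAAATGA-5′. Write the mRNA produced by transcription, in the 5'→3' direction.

Reading the template 3'→5' as shown, RNA polymerase pairs each base (A→U, T→A, G↔C) to build mRNA 5'→3' directly.

5'-UUUUAAAUUCAGUGGGUCCGCAUGGUCGUAGAUCCCGUCAACCCACGCUUCCUGGCUUUACU-3'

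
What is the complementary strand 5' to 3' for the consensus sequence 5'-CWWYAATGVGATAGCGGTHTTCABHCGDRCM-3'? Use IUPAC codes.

5'-KGYHCGDVTGAADACCGCTATCBCATTRWWG-3'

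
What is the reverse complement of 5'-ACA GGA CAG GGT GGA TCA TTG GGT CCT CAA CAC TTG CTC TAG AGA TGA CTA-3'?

Reading the sequence 3'→5' and pairing each base (A↔T, G↔C) gives the reverse complement directly.

5'-TAGTCATCTCTAGAGCAAGTGTTGAGGACCCAATGATCCACCCTGTCCTGT-3'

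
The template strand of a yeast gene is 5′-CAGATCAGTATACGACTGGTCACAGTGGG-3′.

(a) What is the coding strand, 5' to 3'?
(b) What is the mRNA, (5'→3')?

(a) 5′-CCCACTGTGACCAGTCGTATACTGATCTG-3′
(b) 5′-CCCACUGUGACCAGUCGUAUACUGAUCUG-3′

(a) The coding strand is the reverse complement of the template: complement GTCTAGTCATATGCTGACCAGTGTCACCC, then reverse.
(b) mRNA has the coding-strand sequence with T→U.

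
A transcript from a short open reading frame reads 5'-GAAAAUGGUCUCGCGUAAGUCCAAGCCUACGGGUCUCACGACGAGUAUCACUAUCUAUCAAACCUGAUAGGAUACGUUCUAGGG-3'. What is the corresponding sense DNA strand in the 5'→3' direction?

5'-GAAAATGGTCTCGCGTAAGTCCAAGCCTACGGGTCTCACGACGAGTATCACTATCTATCAAACCTGATAGGATACGTTCTAGGG-3'

The coding DNA strand has the same 5'→3' sequence as the mRNA with U replaced by T.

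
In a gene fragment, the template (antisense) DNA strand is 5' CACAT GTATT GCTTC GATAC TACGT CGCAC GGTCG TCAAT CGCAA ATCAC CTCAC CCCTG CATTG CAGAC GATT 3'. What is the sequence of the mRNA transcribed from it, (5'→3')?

5'-AAUCGUCUGCAAUGCAGGGGUGAGGUGAUUUGCGAUUGACGACCGUGCGACGUAGUAUCGAAGCAAUACAUGUG-3'

RNA polymerase reads the template 3'→5' and synthesizes mRNA 5'→3' by base-pairing (A→U, T→A, G↔C). The complement of the template is GTGTACATAACGAAGCTATGATGCAGCGTGCCAGCAGTTAGCGTTTAGTGGAGTGGGGACGTAACGTCTGCTAA; antiparallel, so 5'→3' the coding strand is AATCGTCTGCAATGCAGGGGTGAGGTGATTTGCGATTGACGACCGTGCGACGTAGTATCGAAGCAATACATGTG. Replace T with U for the mRNA.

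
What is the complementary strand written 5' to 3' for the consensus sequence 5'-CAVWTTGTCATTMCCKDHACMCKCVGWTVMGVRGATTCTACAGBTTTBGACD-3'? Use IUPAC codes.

5'-HGTCVAAAVCTGTAGAATCYBCKBAWCBGMGKGTDHMGGKAATGACAAWBTG-3'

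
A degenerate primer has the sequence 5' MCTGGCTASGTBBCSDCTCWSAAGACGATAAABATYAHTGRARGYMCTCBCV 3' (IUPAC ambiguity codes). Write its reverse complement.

5'-BGVGAGKRCYTYCADTRATVTTTATCGTCTTSWGAGHSGVVACSTAGCCAGK-3'

Standard pairs A↔T, G↔C; ambiguity codes pair R↔Y, M↔K, W↔W, S↔S, B↔V, D↔H. Complement (KGACCGATSCAVVGSHGAGWSTTCTGCTATTTVTARTDACYTYCRKGAGVGB), then reverse for 5'→3'.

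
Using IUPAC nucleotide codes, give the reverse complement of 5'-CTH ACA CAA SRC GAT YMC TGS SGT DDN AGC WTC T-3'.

5′-AGAWGCTNHHACSSCAGKRATCGYSTTGTGTDAG-3′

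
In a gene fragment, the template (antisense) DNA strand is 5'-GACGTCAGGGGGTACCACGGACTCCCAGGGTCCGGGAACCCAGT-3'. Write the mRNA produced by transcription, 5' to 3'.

5'-ACUGGGUUCCCGGACCCUGGGAGUCCGUGGUACCCCCUGACGUC-3'

RNA polymerase reads the template 3'→5' and synthesizes mRNA 5'→3' by base-pairing (A→U, T→A, G↔C). The complement of the template is CTGCAGTCCCCCATGGTGCCTGAGGGTCCCAGGCCCTTGGGTCA; antiparallel, so 5'→3' the coding strand is ACTGGGTTCCCGGACCCTGGGAGTCCGTGGTACCCCCTGACGTC. Replace T with U for the mRNA.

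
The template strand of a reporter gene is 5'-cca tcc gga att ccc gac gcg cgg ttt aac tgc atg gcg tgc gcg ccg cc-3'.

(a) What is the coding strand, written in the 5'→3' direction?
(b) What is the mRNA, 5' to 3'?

(a) 5'-GGCGGCGCGCACGCCATGCAGTTAAACCGCGCGTCGGGAATTCCGGATGG-3'
(b) 5'-GGCGGCGCGCACGCCAUGCAGUUAAACCGCGCGUCGGGAAUUCCGGAUGG-3'

(a) The coding strand is the reverse complement of the template: complement GGTAGGCCTTAAGGGCTGCGCGCCAAATTGACGTACCGCACGCGCGGCGG, then reverse.
(b) mRNA has the coding-strand sequence with T→U.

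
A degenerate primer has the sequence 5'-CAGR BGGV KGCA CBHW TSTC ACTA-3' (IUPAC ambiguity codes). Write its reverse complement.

Standard pairs A↔T, G↔C; ambiguity codes pair R↔Y, K↔M, W↔W, S↔S, B↔V, H↔D. Complement (GTCYVCCBMCGTGVDWASAGTGAT), then reverse for 5'→3'.

5'-TAGTGASAWDVGTGCMBCCVYCTG-3'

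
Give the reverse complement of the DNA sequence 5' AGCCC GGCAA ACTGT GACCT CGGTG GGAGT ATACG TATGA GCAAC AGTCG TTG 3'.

Reading the sequence 3'→5' and pairing each base (A↔T, G↔C) gives the reverse complement directly.

5'-CAACGACTGTTGCTCATACGTATACTCCCACCGAGGTCACAGTTTGCCGGGCT-3'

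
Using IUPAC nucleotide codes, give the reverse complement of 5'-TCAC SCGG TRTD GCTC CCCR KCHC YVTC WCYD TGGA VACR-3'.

Standard pairs A↔T, G↔C; ambiguity codes pair R↔Y, K↔M, W↔W, S↔S, D↔H, V↔B. Complement (AGTGSGCCAYAHCGAGGGGYMGDGRBAGWGRHACCTBTGY), then reverse for 5'→3'.

5'-YGTBTCCAHRGWGABRGDGMYGGGGAGCHAYACCGSGTGA-3'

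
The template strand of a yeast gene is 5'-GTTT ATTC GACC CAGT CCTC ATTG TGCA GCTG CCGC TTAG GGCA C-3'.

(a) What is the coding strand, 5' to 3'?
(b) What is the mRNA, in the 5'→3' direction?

(a) 5′-GTGCCCTAAGCGGCAGCTGCACAATGAGGACTGGGTCGAATAAAC-3′
(b) 5'-GUGCCCUAAGCGGCAGCUGCACAAUGAGGACUGGGUCGAAUAAAC-3'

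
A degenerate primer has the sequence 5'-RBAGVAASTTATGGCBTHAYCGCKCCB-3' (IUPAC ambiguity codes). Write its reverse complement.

5'-VGGMGCGRTDAVGCCATAASTTBCTVY-3'

Standard pairs A↔T, G↔C; ambiguity codes pair R↔Y, K↔M, S↔S, B↔V, H↔D. Complement (YVTCBTTSAATACCGVADTRGCGMGGV), then reverse for 5'→3'.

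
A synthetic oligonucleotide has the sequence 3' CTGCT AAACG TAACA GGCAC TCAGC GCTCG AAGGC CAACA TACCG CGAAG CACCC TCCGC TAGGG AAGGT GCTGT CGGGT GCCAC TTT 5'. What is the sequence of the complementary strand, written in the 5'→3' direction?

The strand is given 3'→5', so its complement runs 5'→3' in the same left-to-right order: pair each base A↔T, G↔C.

5'-GACGATTTGCATTGTCCGTGAGTCGCGAGCTTCCGGTTGTATGGCGCTTCGTGGGAGGCGATCCCTTCCACGACAGCCCACGGTGAAA-3'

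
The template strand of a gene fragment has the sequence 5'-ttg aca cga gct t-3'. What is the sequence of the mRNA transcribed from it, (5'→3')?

5′-AAGCUCGUGUCAA-3′

The mRNA has the sequence of the coding strand (reverse complement of the template) with T→U. Reverse complement of TTGACACGAGCTT is AAGCTCGTGTCAA; then T→U.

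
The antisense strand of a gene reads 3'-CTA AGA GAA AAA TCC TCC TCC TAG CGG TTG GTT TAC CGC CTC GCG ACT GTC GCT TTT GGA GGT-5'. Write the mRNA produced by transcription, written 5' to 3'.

5'-GAUUCUCUUUUUAGGAGGAGGAUCGCCAACCAAAUGGCGGAGCGCUGACAGCGAAAACCUCCA-3'

Reading the template 3'→5' as shown, RNA polymerase pairs each base (A→U, T→A, G↔C) to build mRNA 5'→3' directly.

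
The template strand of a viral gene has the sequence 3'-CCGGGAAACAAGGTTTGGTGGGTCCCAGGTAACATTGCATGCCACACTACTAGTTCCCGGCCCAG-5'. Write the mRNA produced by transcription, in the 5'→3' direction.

Reading the template 3'→5' as shown, RNA polymerase pairs each base (A→U, T→A, G↔C) to build mRNA 5'→3' directly.

5'-GGCCCUUUGUUCCAAACCACCCAGGGUCCAUUGUAACGUACGGUGUGAUGAUCAAGGGCCGGGUC-3'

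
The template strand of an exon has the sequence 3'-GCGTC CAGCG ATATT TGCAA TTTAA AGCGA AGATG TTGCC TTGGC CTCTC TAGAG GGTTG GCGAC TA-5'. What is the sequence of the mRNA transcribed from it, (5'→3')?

5'-CGCAGGUCGCUAUAAACGUUAAAUUUCGCUUCUACAACGGAACCGGAGAGAUCUCCCAACCGCUGAU-3'

Reading the template 3'→5' as shown, RNA polymerase pairs each base (A→U, T→A, G↔C) to build mRNA 5'→3' directly.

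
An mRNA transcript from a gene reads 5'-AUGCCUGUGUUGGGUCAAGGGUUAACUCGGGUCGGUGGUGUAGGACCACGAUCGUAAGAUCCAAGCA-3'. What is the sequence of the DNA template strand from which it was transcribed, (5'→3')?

5'-TGCTTGGATCTTACGATCGTGGTCCTACACCACCGACCCGAGTTAACCCTTGACCCAACACAGGCAT-3'

Replace U with T to get the coding DNA strand: ATGCCTGTGTTGGGTCAAGGGTTAACTCGGGTCGGTGGTGTAGGACCACGATCGTAAGATCCAAGCA. The template strand is its reverse complement (complement TACGGACACAACCCAGTTCCCAATTGAGCCCAGCCACCACATCCTGGTGCTAGCATTCTAGGTTCGT, then reverse).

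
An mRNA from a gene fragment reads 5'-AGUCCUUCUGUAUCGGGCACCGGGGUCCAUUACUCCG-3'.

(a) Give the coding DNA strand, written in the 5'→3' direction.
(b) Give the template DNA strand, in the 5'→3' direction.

(a) The coding strand matches the mRNA with U→T.
(b) The template strand is the reverse complement of the coding strand.

(a) 5'-AGTCCTTCTGTATCGGGCACCGGGGTCCATTACTCCG-3'
(b) 5'-CGGAGTAATGGACCCCGGTGCCCGATACAGAAGGACT-3'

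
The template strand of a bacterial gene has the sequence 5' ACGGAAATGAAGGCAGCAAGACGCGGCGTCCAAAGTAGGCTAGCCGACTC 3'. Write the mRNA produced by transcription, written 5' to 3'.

RNA polymerase reads the template 3'→5' and synthesizes mRNA 5'→3' by base-pairing (A→U, T→A, G↔C). The complement of the template is TGCCTTTACTTCCGTCGTTCTGCGCCGCAGGTTTCATCCGATCGGCTGAG; antiparallel, so 5'→3' the coding strand is GAGTCGGCTAGCCTACTTTGGACGCCGCGTCTTGCTGCCTTCATTTCCGT. Replace T with U for the mRNA.

5'-GAGUCGGCUAGCCUACUUUGGACGCCGCGUCUUGCUGCCUUCAUUUCCGU-3'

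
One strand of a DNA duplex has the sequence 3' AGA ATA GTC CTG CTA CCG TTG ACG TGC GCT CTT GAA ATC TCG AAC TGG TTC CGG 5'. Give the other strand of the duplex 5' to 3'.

5'-TCTTATCAGGACGATGGCAACTGCACGCGAGAACTTTAGAGCTTGACCAAGGCC-3'

The strand is given 3'→5', so its complement runs 5'→3' in the same left-to-right order: pair each base A↔T, G↔C.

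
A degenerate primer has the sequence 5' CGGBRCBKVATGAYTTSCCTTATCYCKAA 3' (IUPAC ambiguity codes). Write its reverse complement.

5'-TTMGRGATAAGGSAARTCATBMVGYVCCG-3'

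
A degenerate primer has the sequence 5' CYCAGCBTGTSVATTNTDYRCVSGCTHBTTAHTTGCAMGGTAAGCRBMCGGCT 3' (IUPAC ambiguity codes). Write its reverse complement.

Standard pairs A↔T, G↔C; ambiguity codes pair R↔Y, M↔K, S↔S, B↔V, D↔H, N↔N. Complement (GRGTCGVACASBTAANAHRYGBSCGADVAATDAACGTKCCATTCGYVKGCCGA), then reverse for 5'→3'.

5'-AGCCGKVYGCTTACCKTGCAADTAAVDAGCSBGYRHANAATBSACAVGCTGRG-3'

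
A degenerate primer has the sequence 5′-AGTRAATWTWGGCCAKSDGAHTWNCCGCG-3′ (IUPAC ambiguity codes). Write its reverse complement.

5'-CGCGGNWADTCHSMTGGCCWAWATTYACT-3'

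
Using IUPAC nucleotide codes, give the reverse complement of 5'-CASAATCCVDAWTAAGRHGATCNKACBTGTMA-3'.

5'-TKACAVGTMNGATCDYCTTAWTHBGGATTSTG-3'

Standard pairs A↔T, G↔C; ambiguity codes pair R↔Y, M↔K, W↔W, S↔S, B↔V, D↔H, N↔N. Complement (GTSTTAGGBHTWATTCYDCTAGNMTGVACAKT), then reverse for 5'→3'.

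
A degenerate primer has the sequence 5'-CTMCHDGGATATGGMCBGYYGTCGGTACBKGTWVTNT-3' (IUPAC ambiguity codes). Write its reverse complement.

5′-ANABWACMVGTACCGACRRCVGKCCATATCCHDGKAG-3′

Standard pairs A↔T, G↔C; ambiguity codes pair Y↔R, M↔K, W↔W, B↔V, D↔H, N↔N. Complement (GAKGDHCCTATACCKGVCRRCAGCCATGVMCAWBANA), then reverse for 5'→3'.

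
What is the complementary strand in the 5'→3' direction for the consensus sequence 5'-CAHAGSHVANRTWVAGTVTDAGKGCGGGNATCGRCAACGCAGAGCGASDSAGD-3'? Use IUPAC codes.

Standard pairs A↔T, G↔C; ambiguity codes pair R↔Y, K↔M, W↔W, S↔S, D↔H, V↔B, N↔N. Complement (GTDTCSDBTNYAWBTCABAHTCMCGCCCNTAGCYGTTGCGTCTCGCTSHSTCH), then reverse for 5'→3'.

5'-HCTSHSTCGCTCTGCGTTGYCGATNCCCGCMCTHABACTBWAYNTBDSCTDTG-3'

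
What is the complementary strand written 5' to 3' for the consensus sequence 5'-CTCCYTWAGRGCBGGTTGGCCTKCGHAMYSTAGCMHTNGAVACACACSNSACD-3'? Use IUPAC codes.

Standard pairs A↔T, G↔C; ambiguity codes pair R↔Y, M↔K, W↔W, S↔S, B↔V, D↔H, N↔N. Complement (GAGGRAWTCYCGVCCAACCGGAMGCDTKRSATCGKDANCTBTGTGTGSNSTGH), then reverse for 5'→3'.

5'-HGTSNSGTGTGTBTCNADKGCTASRKTDCGMAGGCCAACCVGCYCTWARGGAG-3'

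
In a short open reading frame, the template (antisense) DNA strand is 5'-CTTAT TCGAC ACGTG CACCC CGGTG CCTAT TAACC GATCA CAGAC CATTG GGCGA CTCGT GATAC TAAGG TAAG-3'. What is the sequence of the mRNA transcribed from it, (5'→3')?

5′-CUUACCUUAGUAUCACGAGUCGCCCAAUGGUCUGUGAUCGGUUAAUAGGCACCGGGGUGCACGUGUCGAAUAAG-3′

RNA polymerase reads the template 3'→5' and synthesizes mRNA 5'→3' by base-pairing (A→U, T→A, G↔C). The complement of the template is GAATAAGCTGTGCACGTGGGGCCACGGATAATTGGCTAGTGTCTGGTAACCCGCTGAGCACTATGATTCCATTC; antiparallel, so 5'→3' the coding strand is CTTACCTTAGTATCACGAGTCGCCCAATGGTCTGTGATCGGTTAATAGGCACCGGGGTGCACGTGTCGAATAAG. Replace T with U for the mRNA.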